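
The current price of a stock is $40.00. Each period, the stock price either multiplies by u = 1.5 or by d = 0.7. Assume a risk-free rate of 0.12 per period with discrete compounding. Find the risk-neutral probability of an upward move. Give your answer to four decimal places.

p = 0.5250

Risk-neutral probability p = (1 + 0.12 − 0.7)/(1.5 − 0.7) = 0.4200/0.8000 = 0.5250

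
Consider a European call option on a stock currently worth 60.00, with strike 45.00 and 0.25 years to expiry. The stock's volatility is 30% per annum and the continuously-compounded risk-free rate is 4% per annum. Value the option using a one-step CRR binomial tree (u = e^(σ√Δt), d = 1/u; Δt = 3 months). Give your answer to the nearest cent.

15.45

CRR parameters: u = e^(σ√Δt) = e^(0.3·√0.25) = 1.1618, d = 1/u = 0.8607
Per-period rate: rΔt = 0.04·0.25 = 0.01, so R = e^0.01 = 1.0101
Risk-neutral probability p = (e^0.01 − 0.8607)/(1.1618 − 0.8607) = 0.1493/0.3011 = 0.4959
Terminal stock prices: S_u = 69.71, S_d = 51.64
Terminal payoffs (S − K): max(24.71, 0) = 24.71, max(6.642, 0) = 6.642
Node 0 (S = 60): V_0 = e^(−0.01)·[0.4959·24.7101 + 0.5041·6.6425] = 15.4478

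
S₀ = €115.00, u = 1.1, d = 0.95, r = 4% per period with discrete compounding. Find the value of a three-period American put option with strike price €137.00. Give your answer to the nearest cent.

Risk-neutral probability p = (1 + 0.04 − 0.95)/(1.1 − 0.95) = 0.0900/0.1500 = 0.6000
Terminal stock prices: S_uuu = 153.1, S_uud = 132.2, S_udd = 114.2, S_ddd = 98.6
Terminal payoffs (K − S): max(-16.07, 0) = 0, max(4.807, 0) = 4.807, max(22.83, 0) = 22.83, max(38.4, 0) = 38.4
Node uu (S = 139.2): continuation = 1/1.04·[0.6000·0.0000 + 0.4000·4.8075] = 1.8490; exercise value = 0.0000 ≤ continuation, so V_uu = 1.8490
Node ud (S = 120.2): continuation = 1/1.04·[0.6000·4.8075 + 0.4000·22.8337] = 11.5558; exercise value = 16.8250 > continuation, so V_ud = 16.8250 (exercise)
Node dd (S = 103.8): continuation = 1/1.04·[0.6000·22.8337 + 0.4000·38.4019] = 27.9433; exercise value = 33.2125 > continuation, so V_dd = 33.2125 (exercise)
Node u (S = 126.5): continuation = 1/1.04·[0.6000·1.8490 + 0.4000·16.8250] = 7.5379; exercise value = 10.5000 > continuation, so V_u = 10.5000 (exercise)
Node d (S = 109.2): continuation = 1/1.04·[0.6000·16.8250 + 0.4000·33.2125] = 22.4808; exercise value = 27.7500 > continuation, so V_d = 27.7500 (exercise)
Node 0 (S = 115): continuation = 1/1.04·[0.6000·10.5000 + 0.4000·27.7500] = 16.7308; exercise value = 22.0000 > continuation, so V_0 = 22.0000 (exercise)

€22.00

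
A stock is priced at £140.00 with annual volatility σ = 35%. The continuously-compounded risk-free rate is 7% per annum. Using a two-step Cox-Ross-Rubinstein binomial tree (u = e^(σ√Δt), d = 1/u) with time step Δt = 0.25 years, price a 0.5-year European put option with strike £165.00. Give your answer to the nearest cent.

£27.67

CRR parameters: u = e^(σ√Δt) = e^(0.35·√0.25) = 1.1912, d = 1/u = 0.8395
Per-period rate: rΔt = 0.07·0.25 = 0.0175, so R = e^0.0175 = 1.0177
Risk-neutral probability p = (e^0.0175 − 0.8395)/(1.1912 − 0.8395) = 0.1782/0.3518 = 0.5065
Terminal stock prices: S_uu = 198.7, S_ud = 140, S_dd = 98.66
Terminal payoffs (K − S): max(-33.67, 0) = 0, max(25, 0) = 25, max(66.34, 0) = 66.34
Node u (S = 166.8): V_u = e^(−0.0175)·[0.5065·0.0000 + 0.4935·25.0000] = 12.1224
Node d (S = 117.5): V_d = e^(−0.0175)·[0.5065·25.0000 + 0.4935·66.3437] = 44.6136
Node 0 (S = 140): V_0 = e^(−0.0175)·[0.5065·12.1224 + 0.4935·44.6136] = 27.6669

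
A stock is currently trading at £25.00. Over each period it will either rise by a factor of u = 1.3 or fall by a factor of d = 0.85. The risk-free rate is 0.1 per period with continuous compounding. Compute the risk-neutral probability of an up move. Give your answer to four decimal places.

Risk-neutral probability p = (e^0.1 − 0.85)/(1.3 − 0.85) = 0.2552/0.4500 = 0.5670

p = 0.5670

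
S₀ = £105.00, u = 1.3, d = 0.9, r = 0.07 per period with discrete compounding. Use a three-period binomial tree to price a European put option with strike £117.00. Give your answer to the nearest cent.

Risk-neutral probability p = (1 + 0.07 − 0.9)/(1.3 − 0.9) = 0.1700/0.4000 = 0.4250
Terminal stock prices: S_uuu = 230.7, S_uud = 159.7, S_udd = 110.6, S_ddd = 76.55
Terminal payoffs (K − S): max(-113.7, 0) = 0, max(-42.71, 0) = 0, max(6.435, 0) = 6.435, max(40.45, 0) = 40.45
Node uu (S = 177.5): V_uu = 1/1.07·[0.4250·0.0000 + 0.5750·0.0000] = 0.0000
Node ud (S = 122.9): V_ud = 1/1.07·[0.4250·0.0000 + 0.5750·6.4350] = 3.4581
Node dd (S = 85.05): V_dd = 1/1.07·[0.4250·6.4350 + 0.5750·40.4550] = 24.2958
Node u (S = 136.5): V_u = 1/1.07·[0.4250·0.0000 + 0.5750·3.4581] = 1.8583
Node d (S = 94.5): V_d = 1/1.07·[0.4250·3.4581 + 0.5750·24.2958] = 14.4297
Node 0 (S = 105): V_0 = 1/1.07·[0.4250·1.8583 + 0.5750·14.4297] = 8.4924

£8.49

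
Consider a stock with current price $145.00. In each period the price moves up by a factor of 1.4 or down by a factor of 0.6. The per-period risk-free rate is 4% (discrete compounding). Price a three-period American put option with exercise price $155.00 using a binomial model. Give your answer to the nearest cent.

Risk-neutral probability p = (1 + 0.04 − 0.6)/(1.4 − 0.6) = 0.4400/0.8000 = 0.5500
Terminal stock prices: S_uuu = 397.9, S_uud = 170.5, S_udd = 73.08, S_ddd = 31.32
Terminal payoffs (K − S): max(-242.9, 0) = 0, max(-15.52, 0) = 0, max(81.92, 0) = 81.92, max(123.7, 0) = 123.7
Node uu (S = 284.2): continuation = 1/1.04·[0.5500·0.0000 + 0.4500·0.0000] = 0.0000; exercise value = 0.0000 ≤ continuation, so V_uu = 0.0000
Node ud (S = 121.8): continuation = 1/1.04·[0.5500·0.0000 + 0.4500·81.9200] = 35.4462; exercise value = 33.2000 ≤ continuation, so V_ud = 35.4462
Node dd (S = 52.2): continuation = 1/1.04·[0.5500·81.9200 + 0.4500·123.6800] = 96.8385; exercise value = 102.8000 > continuation, so V_dd = 102.8000 (exercise)
Node u (S = 203): continuation = 1/1.04·[0.5500·0.0000 + 0.4500·35.4462] = 15.3373; exercise value = 0.0000 ≤ continuation, so V_u = 15.3373
Node d (S = 87): continuation = 1/1.04·[0.5500·35.4462 + 0.4500·102.8000] = 63.2263; exercise value = 68.0000 > continuation, so V_d = 68.0000 (exercise)
Node 0 (S = 145): continuation = 1/1.04·[0.5500·15.3373 + 0.4500·68.0000] = 37.5341; exercise value = 10.0000 ≤ continuation, so V_0 = 37.5341

$37.53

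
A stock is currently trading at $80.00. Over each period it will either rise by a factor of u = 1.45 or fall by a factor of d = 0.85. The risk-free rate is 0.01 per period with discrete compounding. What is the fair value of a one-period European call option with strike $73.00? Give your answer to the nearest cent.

$11.35

Risk-neutral probability p = (1 + 0.01 − 0.85)/(1.45 − 0.85) = 0.1600/0.6000 = 0.2667
Terminal stock prices: S_u = 116, S_d = 68
Terminal payoffs (S − K): max(43, 0) = 43, max(-5, 0) = 0
Node 0 (S = 80): V_0 = 1/1.01·[0.2667·43.0000 + 0.7333·0.0000] = 11.3531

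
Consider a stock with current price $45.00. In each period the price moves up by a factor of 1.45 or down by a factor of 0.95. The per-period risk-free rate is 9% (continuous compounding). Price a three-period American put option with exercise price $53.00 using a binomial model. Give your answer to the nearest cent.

Risk-neutral probability p = (e^0.09 − 0.95)/(1.45 − 0.95) = 0.1442/0.5000 = 0.2883
Terminal stock prices: S_uuu = 137.2, S_uud = 89.88, S_udd = 58.89, S_ddd = 38.58
Terminal payoffs (K − S): max(-84.19, 0) = 0, max(-36.88, 0) = 0, max(-5.888, 0) = 0, max(14.42, 0) = 14.42
Node uu (S = 94.61): continuation = e^(−0.09)·[0.2883·0.0000 + 0.7117·0.0000] = 0.0000; exercise value = 0.0000 ≤ continuation, so V_uu = 0.0000
Node ud (S = 61.99): continuation = e^(−0.09)·[0.2883·0.0000 + 0.7117·0.0000] = 0.0000; exercise value = 0.0000 ≤ continuation, so V_ud = 0.0000
Node dd (S = 40.61): continuation = e^(−0.09)·[0.2883·0.0000 + 0.7117·14.4181] = 9.3776; exercise value = 12.3875 > continuation, so V_dd = 12.3875 (exercise)
Node u (S = 65.25): continuation = e^(−0.09)·[0.2883·0.0000 + 0.7117·0.0000] = 0.0000; exercise value = 0.0000 ≤ continuation, so V_u = 0.0000
Node d (S = 42.75): continuation = e^(−0.09)·[0.2883·0.0000 + 0.7117·12.3875] = 8.0568; exercise value = 10.2500 > continuation, so V_d = 10.2500 (exercise)
Node 0 (S = 45): continuation = e^(−0.09)·[0.2883·0.0000 + 0.7117·10.2500] = 6.6666; exercise value = 8.0000 > continuation, so V_0 = 8.0000 (exercise)

$8.00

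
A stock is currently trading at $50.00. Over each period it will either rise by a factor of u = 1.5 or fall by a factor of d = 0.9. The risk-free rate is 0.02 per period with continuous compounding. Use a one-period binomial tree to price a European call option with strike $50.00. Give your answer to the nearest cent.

Risk-neutral probability p = (e^0.02 − 0.9)/(1.5 − 0.9) = 0.1202/0.6000 = 0.2003
Terminal stock prices: S_u = 75, S_d = 45
Terminal payoffs (S − K): max(25, 0) = 25, max(-5, 0) = 0
Node 0 (S = 50): V_0 = e^(−0.02)·[0.2003·25.0000 + 0.7997·0.0000] = 4.9092

$4.91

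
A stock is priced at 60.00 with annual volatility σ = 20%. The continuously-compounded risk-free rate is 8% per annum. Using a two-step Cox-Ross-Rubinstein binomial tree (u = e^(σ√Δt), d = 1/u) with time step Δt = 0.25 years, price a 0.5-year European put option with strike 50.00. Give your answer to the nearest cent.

0.15

CRR parameters: u = e^(σ√Δt) = e^(0.2·√0.25) = 1.1052, d = 1/u = 0.9048
Per-period rate: rΔt = 0.08·0.25 = 0.02, so R = e^0.02 = 1.0202
Risk-neutral probability p = (e^0.02 − 0.9048)/(1.1052 − 0.9048) = 0.1154/0.2003 = 0.5759
Terminal stock prices: S_uu = 73.28, S_ud = 60, S_dd = 49.12
Terminal payoffs (K − S): max(-23.28, 0) = 0, max(-10, 0) = 0, max(0.8762, 0) = 0.8762
Node u (S = 66.31): V_u = e^(−0.02)·[0.5759·0.0000 + 0.4241·0.0000] = 0.0000
Node d (S = 54.29): V_d = e^(−0.02)·[0.5759·0.0000 + 0.4241·0.8762] = 0.3643
Node 0 (S = 60): V_0 = e^(−0.02)·[0.5759·0.0000 + 0.4241·0.3643] = 0.1514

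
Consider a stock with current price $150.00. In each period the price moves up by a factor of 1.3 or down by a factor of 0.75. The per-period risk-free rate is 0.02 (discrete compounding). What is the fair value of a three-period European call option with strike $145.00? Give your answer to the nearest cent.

Risk-neutral probability p = (1 + 0.02 − 0.75)/(1.3 − 0.75) = 0.2700/0.5500 = 0.4909
Terminal stock prices: S_uuu = 329.6, S_uud = 190.1, S_udd = 109.7, S_ddd = 63.28
Terminal payoffs (S − K): max(184.6, 0) = 184.6, max(45.13, 0) = 45.13, max(-35.31, 0) = 0, max(-81.72, 0) = 0
Node uu (S = 253.5): V_uu = 1/1.02·[0.4909·184.5500 + 0.5091·45.1250] = 111.3431
Node ud (S = 146.2): V_ud = 1/1.02·[0.4909·45.1250 + 0.5091·0.0000] = 21.7179
Node dd (S = 84.38): V_dd = 1/1.02·[0.4909·0.0000 + 0.5091·0.0000] = 0.0000
Node u (S = 195): V_u = 1/1.02·[0.4909·111.3431 + 0.5091·21.7179] = 64.4272
Node d (S = 112.5): V_d = 1/1.02·[0.4909·21.7179 + 0.5091·0.0000] = 10.4525
Node 0 (S = 150): V_0 = 1/1.02·[0.4909·64.4272 + 0.5091·10.4525] = 36.2247

$36.22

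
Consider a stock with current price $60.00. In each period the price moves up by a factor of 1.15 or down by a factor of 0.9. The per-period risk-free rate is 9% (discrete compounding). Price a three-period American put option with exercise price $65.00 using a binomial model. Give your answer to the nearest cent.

$5.00

Risk-neutral probability p = (1 + 0.09 − 0.9)/(1.15 − 0.9) = 0.1900/0.2500 = 0.7600
Terminal stock prices: S_uuu = 91.25, S_uud = 71.41, S_udd = 55.89, S_ddd = 43.74
Terminal payoffs (K − S): max(-26.25, 0) = 0, max(-6.415, 0) = 0, max(9.11, 0) = 9.11, max(21.26, 0) = 21.26
Node uu (S = 79.35): continuation = 1/1.09·[0.7600·0.0000 + 0.2400·0.0000] = 0.0000; exercise value = 0.0000 ≤ continuation, so V_uu = 0.0000
Node ud (S = 62.1): continuation = 1/1.09·[0.7600·0.0000 + 0.2400·9.1100] = 2.0059; exercise value = 2.9000 > continuation, so V_ud = 2.9000 (exercise)
Node dd (S = 48.6): continuation = 1/1.09·[0.7600·9.1100 + 0.2400·21.2600] = 11.0330; exercise value = 16.4000 > continuation, so V_dd = 16.4000 (exercise)
Node u (S = 69): continuation = 1/1.09·[0.7600·0.0000 + 0.2400·2.9000] = 0.6385; exercise value = 0.0000 ≤ continuation, so V_u = 0.6385
Node d (S = 54): continuation = 1/1.09·[0.7600·2.9000 + 0.2400·16.4000] = 5.6330; exercise value = 11.0000 > continuation, so V_d = 11.0000 (exercise)
Node 0 (S = 60): continuation = 1/1.09·[0.7600·0.6385 + 0.2400·11.0000] = 2.8672; exercise value = 5.0000 > continuation, so V_0 = 5.0000 (exercise)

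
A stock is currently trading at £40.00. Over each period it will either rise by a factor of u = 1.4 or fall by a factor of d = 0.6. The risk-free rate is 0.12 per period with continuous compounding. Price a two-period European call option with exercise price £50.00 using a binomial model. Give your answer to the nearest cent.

£9.71

Risk-neutral probability p = (e^0.12 − 0.6)/(1.4 − 0.6) = 0.5275/0.8000 = 0.6594
Terminal stock prices: S_uu = 78.4, S_ud = 33.6, S_dd = 14.4
Terminal payoffs (S − K): max(28.4, 0) = 28.4, max(-16.4, 0) = 0, max(-35.6, 0) = 0
Node u (S = 56): V_u = e^(−0.12)·[0.6594·28.4000 + 0.3406·0.0000] = 16.6086
Node d (S = 24): V_d = e^(−0.12)·[0.6594·0.0000 + 0.3406·0.0000] = 0.0000
Node 0 (S = 40): V_0 = e^(−0.12)·[0.6594·16.6086 + 0.3406·0.0000] = 9.7129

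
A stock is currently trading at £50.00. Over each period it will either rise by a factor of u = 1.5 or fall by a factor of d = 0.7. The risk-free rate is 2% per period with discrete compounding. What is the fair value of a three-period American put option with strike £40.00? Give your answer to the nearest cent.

£6.25

Risk-neutral probability p = (1 + 0.02 − 0.7)/(1.5 − 0.7) = 0.3200/0.8000 = 0.4000
Terminal stock prices: S_uuu = 168.8, S_uud = 78.75, S_udd = 36.75, S_ddd = 17.15
Terminal payoffs (K − S): max(-128.8, 0) = 0, max(-38.75, 0) = 0, max(3.25, 0) = 3.25, max(22.85, 0) = 22.85
Node uu (S = 112.5): continuation = 1/1.02·[0.4000·0.0000 + 0.6000·0.0000] = 0.0000; exercise value = 0.0000 ≤ continuation, so V_uu = 0.0000
Node ud (S = 52.5): continuation = 1/1.02·[0.4000·0.0000 + 0.6000·3.2500] = 1.9118; exercise value = 0.0000 ≤ continuation, so V_ud = 1.9118
Node dd (S = 24.5): continuation = 1/1.02·[0.4000·3.2500 + 0.6000·22.8500] = 14.7157; exercise value = 15.5000 > continuation, so V_dd = 15.5000 (exercise)
Node u (S = 75): continuation = 1/1.02·[0.4000·0.0000 + 0.6000·1.9118] = 1.1246; exercise value = 0.0000 ≤ continuation, so V_u = 1.1246
Node d (S = 35): continuation = 1/1.02·[0.4000·1.9118 + 0.6000·15.5000] = 9.8674; exercise value = 5.0000 ≤ continuation, so V_d = 9.8674
Node 0 (S = 50): continuation = 1/1.02·[0.4000·1.1246 + 0.6000·9.8674] = 6.2453; exercise value = 0.0000 ≤ continuation, so V_0 = 6.2453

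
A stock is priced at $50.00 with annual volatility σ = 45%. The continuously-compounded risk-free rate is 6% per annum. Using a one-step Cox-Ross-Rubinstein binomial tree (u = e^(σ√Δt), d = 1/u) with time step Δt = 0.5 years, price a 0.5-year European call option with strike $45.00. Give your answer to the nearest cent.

$10.78

CRR parameters: u = e^(σ√Δt) = e^(0.45·√0.5) = 1.3746, d = 1/u = 0.7275
Per-period rate: rΔt = 0.06·0.5 = 0.03, so R = e^0.03 = 1.0305
Risk-neutral probability p = (e^0.03 − 0.7275)/(1.3746 − 0.7275) = 0.3030/0.6472 = 0.4682
Terminal stock prices: S_u = 68.73, S_d = 36.37
Terminal payoffs (S − K): max(23.73, 0) = 23.73, max(-8.627, 0) = 0
Node 0 (S = 50): V_0 = e^(−0.03)·[0.4682·23.7324 + 0.5318·0.0000] = 10.7825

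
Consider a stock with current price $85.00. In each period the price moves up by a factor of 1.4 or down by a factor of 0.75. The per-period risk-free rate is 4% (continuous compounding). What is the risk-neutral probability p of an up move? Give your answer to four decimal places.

p = 0.4474

Risk-neutral probability p = (e^0.04 − 0.75)/(1.4 − 0.75) = 0.2908/0.6500 = 0.4474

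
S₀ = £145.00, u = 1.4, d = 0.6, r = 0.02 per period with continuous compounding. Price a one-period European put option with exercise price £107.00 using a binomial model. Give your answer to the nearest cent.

£9.31

Risk-neutral probability p = (e^0.02 − 0.6)/(1.4 − 0.6) = 0.4202/0.8000 = 0.5253
Terminal stock prices: S_u = 203, S_d = 87
Terminal payoffs (K − S): max(-96, 0) = 0, max(20, 0) = 20
Node 0 (S = 145): V_0 = e^(−0.02)·[0.5253·0.0000 + 0.4747·20.0000] = 9.3070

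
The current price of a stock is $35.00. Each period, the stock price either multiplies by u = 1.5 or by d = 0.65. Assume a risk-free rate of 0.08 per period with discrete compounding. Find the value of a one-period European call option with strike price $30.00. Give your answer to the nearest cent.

$10.54

Risk-neutral probability p = (1 + 0.08 − 0.65)/(1.5 − 0.65) = 0.4300/0.8500 = 0.5059
Terminal stock prices: S_u = 52.5, S_d = 22.75
Terminal payoffs (S − K): max(22.5, 0) = 22.5, max(-7.25, 0) = 0
Node 0 (S = 35): V_0 = 1/1.08·[0.5059·22.5000 + 0.4941·0.0000] = 10.5392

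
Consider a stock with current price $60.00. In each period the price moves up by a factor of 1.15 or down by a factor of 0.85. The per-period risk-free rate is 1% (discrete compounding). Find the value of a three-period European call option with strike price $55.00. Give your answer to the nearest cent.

$10.15

Risk-neutral probability p = (1 + 0.01 − 0.85)/(1.15 − 0.85) = 0.1600/0.3000 = 0.5333
Terminal stock prices: S_uuu = 91.25, S_uud = 67.45, S_udd = 49.85, S_ddd = 36.85
Terminal payoffs (S − K): max(36.25, 0) = 36.25, max(12.45, 0) = 12.45, max(-5.148, 0) = 0, max(-18.15, 0) = 0
Node uu (S = 79.35): V_uu = 1/1.01·[0.5333·36.2525 + 0.4667·12.4475] = 24.8946
Node ud (S = 58.65): V_ud = 1/1.01·[0.5333·12.4475 + 0.4667·0.0000] = 6.5729
Node dd (S = 43.35): V_dd = 1/1.01·[0.5333·0.0000 + 0.4667·0.0000] = 0.0000
Node u (S = 69): V_u = 1/1.01·[0.5333·24.8946 + 0.4667·6.5729] = 16.1826
Node d (S = 51): V_d = 1/1.01·[0.5333·6.5729 + 0.4667·0.0000] = 3.4709
Node 0 (S = 60): V_0 = 1/1.01·[0.5333·16.1826 + 0.4667·3.4709] = 10.1490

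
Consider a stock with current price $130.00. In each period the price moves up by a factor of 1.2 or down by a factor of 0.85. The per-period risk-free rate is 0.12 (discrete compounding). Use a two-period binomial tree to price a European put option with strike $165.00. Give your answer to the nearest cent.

Risk-neutral probability p = (1 + 0.12 − 0.85)/(1.2 − 0.85) = 0.2700/0.3500 = 0.7714
Terminal stock prices: S_uu = 187.2, S_ud = 132.6, S_dd = 93.92
Terminal payoffs (K − S): max(-22.2, 0) = 0, max(32.4, 0) = 32.4, max(71.08, 0) = 71.08
Node u (S = 156): V_u = 1/1.12·[0.7714·0.0000 + 0.2286·32.4000] = 6.6122
Node d (S = 110.5): V_d = 1/1.12·[0.7714·32.4000 + 0.2286·71.0750] = 36.8214
Node 0 (S = 130): V_0 = 1/1.12·[0.7714·6.6122 + 0.2286·36.8214] = 12.0689

$12.07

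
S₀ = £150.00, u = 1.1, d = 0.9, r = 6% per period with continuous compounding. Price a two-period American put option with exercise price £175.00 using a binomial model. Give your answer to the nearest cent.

£25.00

Risk-neutral probability p = (e^0.06 − 0.9)/(1.1 − 0.9) = 0.1618/0.2000 = 0.8092
Terminal stock prices: S_uu = 181.5, S_ud = 148.5, S_dd = 121.5
Terminal payoffs (K − S): max(-6.5, 0) = 0, max(26.5, 0) = 26.5, max(53.5, 0) = 53.5
Node u (S = 165): continuation = e^(−0.06)·[0.8092·0.0000 + 0.1908·26.5000] = 4.7622; exercise value = 10.0000 > continuation, so V_u = 10.0000 (exercise)
Node d (S = 135): continuation = e^(−0.06)·[0.8092·26.5000 + 0.1908·53.5000] = 29.8088; exercise value = 40.0000 > continuation, so V_d = 40.0000 (exercise)
Node 0 (S = 150): continuation = e^(−0.06)·[0.8092·10.0000 + 0.1908·40.0000] = 14.8088; exercise value = 25.0000 > continuation, so V_0 = 25.0000 (exercise)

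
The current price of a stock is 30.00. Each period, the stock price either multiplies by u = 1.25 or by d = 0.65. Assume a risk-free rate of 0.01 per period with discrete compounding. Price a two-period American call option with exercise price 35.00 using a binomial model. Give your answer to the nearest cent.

4.19

Risk-neutral probability p = (1 + 0.01 − 0.65)/(1.25 − 0.65) = 0.3600/0.6000 = 0.6000
Terminal stock prices: S_uu = 46.88, S_ud = 24.38, S_dd = 12.68
Terminal payoffs (S − K): max(11.88, 0) = 11.88, max(-10.62, 0) = 0, max(-22.32, 0) = 0
Node u (S = 37.5): continuation = 1/1.01·[0.6000·11.8750 + 0.4000·0.0000] = 7.0545; exercise value = 2.5000 ≤ continuation, so V_u = 7.0545
Node d (S = 19.5): continuation = 1/1.01·[0.6000·0.0000 + 0.4000·0.0000] = 0.0000; exercise value = 0.0000 ≤ continuation, so V_d = 0.0000
Node 0 (S = 30): continuation = 1/1.01·[0.6000·7.0545 + 0.4000·0.0000] = 4.1908; exercise value = 0.0000 ≤ continuation, so V_0 = 4.1908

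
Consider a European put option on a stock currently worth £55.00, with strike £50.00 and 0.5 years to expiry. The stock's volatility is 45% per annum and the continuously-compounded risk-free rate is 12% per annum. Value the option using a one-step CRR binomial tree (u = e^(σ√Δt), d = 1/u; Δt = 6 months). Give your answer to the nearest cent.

£4.55

CRR parameters: u = e^(σ√Δt) = e^(0.45·√0.5) = 1.3746, d = 1/u = 0.7275
Per-period rate: rΔt = 0.12·0.5 = 0.06, so R = e^0.06 = 1.0618
Risk-neutral probability p = (e^0.06 − 0.7275)/(1.3746 − 0.7275) = 0.3344/0.6472 = 0.5167
Terminal stock prices: S_u = 75.61, S_d = 40.01
Terminal payoffs (K − S): max(-25.61, 0) = 0, max(9.99, 0) = 9.99
Node 0 (S = 55): V_0 = e^(−0.06)·[0.5167·0.0000 + 0.4833·9.9898] = 4.5473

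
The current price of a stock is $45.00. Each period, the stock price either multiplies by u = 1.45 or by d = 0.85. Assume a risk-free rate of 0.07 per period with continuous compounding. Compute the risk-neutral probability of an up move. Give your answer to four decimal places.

Risk-neutral probability p = (e^0.07 − 0.85)/(1.45 − 0.85) = 0.2225/0.6000 = 0.3708

p = 0.3708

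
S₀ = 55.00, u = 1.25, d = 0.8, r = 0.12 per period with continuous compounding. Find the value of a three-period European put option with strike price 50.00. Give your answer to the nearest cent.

0.98

Risk-neutral probability p = (e^0.12 − 0.8)/(1.25 − 0.8) = 0.3275/0.4500 = 0.7278
Terminal stock prices: S_uuu = 107.4, S_uud = 68.75, S_udd = 44, S_ddd = 28.16
Terminal payoffs (K − S): max(-57.42, 0) = 0, max(-18.75, 0) = 0, max(6, 0) = 6, max(21.84, 0) = 21.84
Node uu (S = 85.94): V_uu = e^(−0.12)·[0.7278·0.0000 + 0.2722·0.0000] = 0.0000
Node ud (S = 55): V_ud = e^(−0.12)·[0.7278·0.0000 + 0.2722·6.0000] = 1.4487
Node dd (S = 35.2): V_dd = e^(−0.12)·[0.7278·6.0000 + 0.2722·21.8400] = 9.1460
Node u (S = 68.75): V_u = e^(−0.12)·[0.7278·0.0000 + 0.2722·1.4487] = 0.3498
Node d (S = 44): V_d = e^(−0.12)·[0.7278·1.4487 + 0.2722·9.1460] = 3.1433
Node 0 (S = 55): V_0 = e^(−0.12)·[0.7278·0.3498 + 0.2722·3.1433] = 0.9847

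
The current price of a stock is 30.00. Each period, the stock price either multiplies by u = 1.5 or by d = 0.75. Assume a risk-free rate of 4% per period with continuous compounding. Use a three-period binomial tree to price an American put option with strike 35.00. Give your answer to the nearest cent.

Risk-neutral probability p = (e^0.04 − 0.75)/(1.5 − 0.75) = 0.2908/0.7500 = 0.3877
Terminal stock prices: S_uuu = 101.2, S_uud = 50.62, S_udd = 25.31, S_ddd = 12.66
Terminal payoffs (K − S): max(-66.25, 0) = 0, max(-15.62, 0) = 0, max(9.688, 0) = 9.688, max(22.34, 0) = 22.34
Node uu (S = 67.5): continuation = e^(−0.04)·[0.3877·0.0000 + 0.6123·0.0000] = 0.0000; exercise value = 0.0000 ≤ continuation, so V_uu = 0.0000
Node ud (S = 33.75): continuation = e^(−0.04)·[0.3877·0.0000 + 0.6123·9.6875] = 5.6986; exercise value = 1.2500 ≤ continuation, so V_ud = 5.6986
Node dd (S = 16.88): continuation = e^(−0.04)·[0.3877·9.6875 + 0.6123·22.3438] = 16.7526; exercise value = 18.1250 > continuation, so V_dd = 18.1250 (exercise)
Node u (S = 45): continuation = e^(−0.04)·[0.3877·0.0000 + 0.6123·5.6986] = 3.3522; exercise value = 0.0000 ≤ continuation, so V_u = 3.3522
Node d (S = 22.5): continuation = e^(−0.04)·[0.3877·5.6986 + 0.6123·18.1250] = 12.7849; exercise value = 12.5000 ≤ continuation, so V_d = 12.7849
Node 0 (S = 30): continuation = e^(−0.04)·[0.3877·3.3522 + 0.6123·12.7849] = 8.7695; exercise value = 5.0000 ≤ continuation, so V_0 = 8.7695

8.77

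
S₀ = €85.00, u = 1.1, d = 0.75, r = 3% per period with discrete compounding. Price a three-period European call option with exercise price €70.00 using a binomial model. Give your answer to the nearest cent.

€22.72

Risk-neutral probability p = (1 + 0.03 − 0.75)/(1.1 − 0.75) = 0.2800/0.3500 = 0.8000
Terminal stock prices: S_uuu = 113.1, S_uud = 77.14, S_udd = 52.59, S_ddd = 35.86
Terminal payoffs (S − K): max(43.14, 0) = 43.14, max(7.138, 0) = 7.138, max(-17.41, 0) = 0, max(-34.14, 0) = 0
Node uu (S = 102.9): V_uu = 1/1.03·[0.8000·43.1350 + 0.2000·7.1375] = 34.8888
Node ud (S = 70.13): V_ud = 1/1.03·[0.8000·7.1375 + 0.2000·0.0000] = 5.5437
Node dd (S = 47.81): V_dd = 1/1.03·[0.8000·0.0000 + 0.2000·0.0000] = 0.0000
Node u (S = 93.5): V_u = 1/1.03·[0.8000·34.8888 + 0.2000·5.5437] = 28.1746
Node d (S = 63.75): V_d = 1/1.03·[0.8000·5.5437 + 0.2000·0.0000] = 4.3058
Node 0 (S = 85): V_0 = 1/1.03·[0.8000·28.1746 + 0.2000·4.3058] = 22.7192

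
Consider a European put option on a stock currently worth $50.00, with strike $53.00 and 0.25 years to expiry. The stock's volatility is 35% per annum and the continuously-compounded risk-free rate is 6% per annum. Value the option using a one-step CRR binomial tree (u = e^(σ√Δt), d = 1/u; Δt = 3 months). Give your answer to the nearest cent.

$5.44

CRR parameters: u = e^(σ√Δt) = e^(0.35·√0.25) = 1.1912, d = 1/u = 0.8395
Per-period rate: rΔt = 0.06·0.25 = 0.015, so R = e^0.015 = 1.0151
Risk-neutral probability p = (e^0.015 − 0.8395)/(1.1912 − 0.8395) = 0.1757/0.3518 = 0.4993
Terminal stock prices: S_u = 59.56, S_d = 41.97
Terminal payoffs (K − S): max(-6.562, 0) = 0, max(11.03, 0) = 11.03
Node 0 (S = 50): V_0 = e^(−0.015)·[0.4993·0.0000 + 0.5007·11.0271] = 5.4389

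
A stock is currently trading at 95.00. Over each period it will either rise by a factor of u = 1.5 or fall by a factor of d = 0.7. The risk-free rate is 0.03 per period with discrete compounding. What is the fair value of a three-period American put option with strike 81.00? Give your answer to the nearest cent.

Risk-neutral probability p = (1 + 0.03 − 0.7)/(1.5 − 0.7) = 0.3300/0.8000 = 0.4125
Terminal stock prices: S_uuu = 320.6, S_uud = 149.6, S_udd = 69.82, S_ddd = 32.58
Terminal payoffs (K − S): max(-239.6, 0) = 0, max(-68.62, 0) = 0, max(11.18, 0) = 11.18, max(48.42, 0) = 48.42
Node uu (S = 213.8): continuation = 1/1.03·[0.4125·0.0000 + 0.5875·0.0000] = 0.0000; exercise value = 0.0000 ≤ continuation, so V_uu = 0.0000
Node ud (S = 99.75): continuation = 1/1.03·[0.4125·0.0000 + 0.5875·11.1750] = 6.3741; exercise value = 0.0000 ≤ continuation, so V_ud = 6.3741
Node dd (S = 46.55): continuation = 1/1.03·[0.4125·11.1750 + 0.5875·48.4150] = 32.0908; exercise value = 34.4500 > continuation, so V_dd = 34.4500 (exercise)
Node u (S = 142.5): continuation = 1/1.03·[0.4125·0.0000 + 0.5875·6.3741] = 3.6357; exercise value = 0.0000 ≤ continuation, so V_u = 3.6357
Node d (S = 66.5): continuation = 1/1.03·[0.4125·6.3741 + 0.5875·34.4500] = 22.2026; exercise value = 14.5000 ≤ continuation, so V_d = 22.2026
Node 0 (S = 95): continuation = 1/1.03·[0.4125·3.6357 + 0.5875·22.2026] = 14.1202; exercise value = 0.0000 ≤ continuation, so V_0 = 14.1202

14.12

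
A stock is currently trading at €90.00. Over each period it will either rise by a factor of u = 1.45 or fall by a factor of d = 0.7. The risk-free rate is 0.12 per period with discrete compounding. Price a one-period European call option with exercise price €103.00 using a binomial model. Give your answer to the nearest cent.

€13.75

Risk-neutral probability p = (1 + 0.12 − 0.7)/(1.45 − 0.7) = 0.4200/0.7500 = 0.5600
Terminal stock prices: S_u = 130.5, S_d = 63
Terminal payoffs (S − K): max(27.5, 0) = 27.5, max(-40, 0) = 0
Node 0 (S = 90): V_0 = 1/1.12·[0.5600·27.5000 + 0.4400·0.0000] = 13.7500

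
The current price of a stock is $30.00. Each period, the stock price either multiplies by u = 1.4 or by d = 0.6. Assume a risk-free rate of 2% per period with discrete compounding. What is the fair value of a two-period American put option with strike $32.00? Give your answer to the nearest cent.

Risk-neutral probability p = (1 + 0.02 − 0.6)/(1.4 − 0.6) = 0.4200/0.8000 = 0.5250
Terminal stock prices: S_uu = 58.8, S_ud = 25.2, S_dd = 10.8
Terminal payoffs (K − S): max(-26.8, 0) = 0, max(6.8, 0) = 6.8, max(21.2, 0) = 21.2
Node u (S = 42): continuation = 1/1.02·[0.5250·0.0000 + 0.4750·6.8000] = 3.1667; exercise value = 0.0000 ≤ continuation, so V_u = 3.1667
Node d (S = 18): continuation = 1/1.02·[0.5250·6.8000 + 0.4750·21.2000] = 13.3725; exercise value = 14.0000 > continuation, so V_d = 14.0000 (exercise)
Node 0 (S = 30): continuation = 1/1.02·[0.5250·3.1667 + 0.4750·14.0000] = 8.1495; exercise value = 2.0000 ≤ continuation, so V_0 = 8.1495

$8.15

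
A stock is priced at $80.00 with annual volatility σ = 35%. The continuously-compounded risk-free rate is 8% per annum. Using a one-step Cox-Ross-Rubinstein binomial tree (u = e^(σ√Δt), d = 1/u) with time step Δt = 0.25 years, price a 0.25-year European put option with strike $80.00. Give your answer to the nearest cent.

CRR parameters: u = e^(σ√Δt) = e^(0.35·√0.25) = 1.1912, d = 1/u = 0.8395
Per-period rate: rΔt = 0.08·0.25 = 0.02, so R = e^0.02 = 1.0202
Risk-neutral probability p = (e^0.02 − 0.8395)/(1.1912 − 0.8395) = 0.1807/0.3518 = 0.5138
Terminal stock prices: S_u = 95.3, S_d = 67.16
Terminal payoffs (K − S): max(-15.3, 0) = 0, max(12.84, 0) = 12.84
Node 0 (S = 80): V_0 = e^(−0.02)·[0.5138·0.0000 + 0.4862·12.8434] = 6.1210

$6.12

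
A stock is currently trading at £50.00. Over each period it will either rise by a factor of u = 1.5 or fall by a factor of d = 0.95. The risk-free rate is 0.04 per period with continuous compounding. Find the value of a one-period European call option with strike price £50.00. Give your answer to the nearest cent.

£3.97

Risk-neutral probability p = (e^0.04 − 0.95)/(1.5 − 0.95) = 0.0908/0.5500 = 0.1651
Terminal stock prices: S_u = 75, S_d = 47.5
Terminal payoffs (S − K): max(25, 0) = 25, max(-2.5, 0) = 0
Node 0 (S = 50): V_0 = e^(−0.04)·[0.1651·25.0000 + 0.8349·0.0000] = 3.9659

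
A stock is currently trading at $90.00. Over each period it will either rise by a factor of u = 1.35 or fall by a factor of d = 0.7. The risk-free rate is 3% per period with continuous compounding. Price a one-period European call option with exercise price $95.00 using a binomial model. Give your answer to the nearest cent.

$13.07

Risk-neutral probability p = (e^0.03 − 0.7)/(1.35 − 0.7) = 0.3305/0.6500 = 0.5084
Terminal stock prices: S_u = 121.5, S_d = 63
Terminal payoffs (S − K): max(26.5, 0) = 26.5, max(-32, 0) = 0
Node 0 (S = 90): V_0 = e^(−0.03)·[0.5084·26.5000 + 0.4916·0.0000] = 13.0742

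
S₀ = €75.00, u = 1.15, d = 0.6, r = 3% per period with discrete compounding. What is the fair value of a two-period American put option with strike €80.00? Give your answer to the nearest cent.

€11.96

Risk-neutral probability p = (1 + 0.03 − 0.6)/(1.15 − 0.6) = 0.4300/0.5500 = 0.7818
Terminal stock prices: S_uu = 99.19, S_ud = 51.75, S_dd = 27
Terminal payoffs (K − S): max(-19.19, 0) = 0, max(28.25, 0) = 28.25, max(53, 0) = 53
Node u (S = 86.25): continuation = 1/1.03·[0.7818·0.0000 + 0.2182·28.2500] = 5.9841; exercise value = 0.0000 ≤ continuation, so V_u = 5.9841
Node d (S = 45): continuation = 1/1.03·[0.7818·28.2500 + 0.2182·53.0000] = 32.6699; exercise value = 35.0000 > continuation, so V_d = 35.0000 (exercise)
Node 0 (S = 75): continuation = 1/1.03·[0.7818·5.9841 + 0.2182·35.0000] = 11.9562; exercise value = 5.0000 ≤ continuation, so V_0 = 11.9562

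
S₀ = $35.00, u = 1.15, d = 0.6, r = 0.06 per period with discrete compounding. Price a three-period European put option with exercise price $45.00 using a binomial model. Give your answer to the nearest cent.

$6.83

Risk-neutral probability p = (1 + 0.06 − 0.6)/(1.15 − 0.6) = 0.4600/0.5500 = 0.8364
Terminal stock prices: S_uuu = 53.23, S_uud = 27.77, S_udd = 14.49, S_ddd = 7.56
Terminal payoffs (K − S): max(-8.231, 0) = 0, max(17.23, 0) = 17.23, max(30.51, 0) = 30.51, max(37.44, 0) = 37.44
Node uu (S = 46.29): V_uu = 1/1.06·[0.8364·0.0000 + 0.1636·17.2275] = 2.6595
Node ud (S = 24.15): V_ud = 1/1.06·[0.8364·17.2275 + 0.1636·30.5100] = 18.3028
Node dd (S = 12.6): V_dd = 1/1.06·[0.8364·30.5100 + 0.1636·37.4400] = 29.8528
Node u (S = 40.25): V_u = 1/1.06·[0.8364·2.6595 + 0.1636·18.3028] = 4.9239
Node d (S = 21): V_d = 1/1.06·[0.8364·18.3028 + 0.1636·29.8528] = 19.0498
Node 0 (S = 35): V_0 = 1/1.06·[0.8364·4.9239 + 0.1636·19.0498] = 6.8258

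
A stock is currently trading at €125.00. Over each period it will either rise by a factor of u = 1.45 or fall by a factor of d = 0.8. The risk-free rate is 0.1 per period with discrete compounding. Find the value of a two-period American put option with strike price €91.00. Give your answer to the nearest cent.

€2.64

Risk-neutral probability p = (1 + 0.1 − 0.8)/(1.45 − 0.8) = 0.3000/0.6500 = 0.4615
Terminal stock prices: S_uu = 262.8, S_ud = 145, S_dd = 80
Terminal payoffs (K − S): max(-171.8, 0) = 0, max(-54, 0) = 0, max(11, 0) = 11
Node u (S = 181.2): continuation = 1/1.1·[0.4615·0.0000 + 0.5385·0.0000] = 0.0000; exercise value = 0.0000 ≤ continuation, so V_u = 0.0000
Node d (S = 100): continuation = 1/1.1·[0.4615·0.0000 + 0.5385·11.0000] = 5.3846; exercise value = 0.0000 ≤ continuation, so V_d = 5.3846
Node 0 (S = 125): continuation = 1/1.1·[0.4615·0.0000 + 0.5385·5.3846] = 2.6358; exercise value = 0.0000 ≤ continuation, so V_0 = 2.6358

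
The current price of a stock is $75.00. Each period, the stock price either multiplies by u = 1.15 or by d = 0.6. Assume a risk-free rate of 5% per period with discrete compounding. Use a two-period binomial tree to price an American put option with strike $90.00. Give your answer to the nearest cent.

$15.00

Risk-neutral probability p = (1 + 0.05 − 0.6)/(1.15 − 0.6) = 0.4500/0.5500 = 0.8182
Terminal stock prices: S_uu = 99.19, S_ud = 51.75, S_dd = 27
Terminal payoffs (K − S): max(-9.187, 0) = 0, max(38.25, 0) = 38.25, max(63, 0) = 63
Node u (S = 86.25): continuation = 1/1.05·[0.8182·0.0000 + 0.1818·38.2500] = 6.6234; exercise value = 3.7500 ≤ continuation, so V_u = 6.6234
Node d (S = 45): continuation = 1/1.05·[0.8182·38.2500 + 0.1818·63.0000] = 40.7143; exercise value = 45.0000 > continuation, so V_d = 45.0000 (exercise)
Node 0 (S = 75): continuation = 1/1.05·[0.8182·6.6234 + 0.1818·45.0000] = 12.9533; exercise value = 15.0000 > continuation, so V_0 = 15.0000 (exercise)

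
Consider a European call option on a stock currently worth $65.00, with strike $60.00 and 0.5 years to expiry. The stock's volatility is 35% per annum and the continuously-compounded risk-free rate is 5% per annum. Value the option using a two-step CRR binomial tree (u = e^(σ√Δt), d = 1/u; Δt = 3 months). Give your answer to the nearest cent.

CRR parameters: u = e^(σ√Δt) = e^(0.35·√0.25) = 1.1912, d = 1/u = 0.8395
Per-period rate: rΔt = 0.05·0.25 = 0.0125, so R = e^0.0125 = 1.0126
Risk-neutral probability p = (e^0.0125 − 0.8395)/(1.1912 − 0.8395) = 0.1731/0.3518 = 0.4921
Terminal stock prices: S_uu = 92.24, S_ud = 65, S_dd = 45.8
Terminal payoffs (S − K): max(32.24, 0) = 32.24, max(5, 0) = 5, max(-14.2, 0) = 0
Node u (S = 77.43): V_u = e^(−0.0125)·[0.4921·32.2394 + 0.5079·5.0000] = 18.1763
Node d (S = 54.56): V_d = e^(−0.0125)·[0.4921·5.0000 + 0.5079·0.0000] = 2.4300
Node 0 (S = 65): V_0 = e^(−0.0125)·[0.4921·18.1763 + 0.5079·2.4300] = 10.0526

$10.05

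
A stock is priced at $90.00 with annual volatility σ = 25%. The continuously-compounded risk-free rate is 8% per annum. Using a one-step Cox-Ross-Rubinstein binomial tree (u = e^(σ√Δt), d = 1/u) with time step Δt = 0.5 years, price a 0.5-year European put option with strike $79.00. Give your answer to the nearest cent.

CRR parameters: u = e^(σ√Δt) = e^(0.25·√0.5) = 1.1934, d = 1/u = 0.8380
Per-period rate: rΔt = 0.08·0.5 = 0.04, so R = e^0.04 = 1.0408
Risk-neutral probability p = (e^0.04 − 0.8380)/(1.1934 − 0.8380) = 0.2028/0.3554 = 0.5708
Terminal stock prices: S_u = 107.4, S_d = 75.42
Terminal payoffs (K − S): max(-28.4, 0) = 0, max(3.583, 0) = 3.583
Node 0 (S = 90): V_0 = e^(−0.04)·[0.5708·0.0000 + 0.4292·3.5830] = 1.4777

$1.48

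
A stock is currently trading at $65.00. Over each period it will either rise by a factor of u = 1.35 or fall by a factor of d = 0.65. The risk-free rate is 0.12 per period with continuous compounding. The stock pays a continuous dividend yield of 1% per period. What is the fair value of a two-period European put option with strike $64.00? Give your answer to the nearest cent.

$5.64

Per-period risk-free factor R = e^0.12 = 1.1275; dividend-adjusted growth = e^(0.12−0.01) = 1.1163.
Risk-neutral probability p = (1.1163 − 0.65)/(1.35 − 0.65) = 0.4663/0.7000 = 0.6661
Terminal stock prices: S_uu = 118.5, S_ud = 57.04, S_dd = 27.46
Terminal payoffs (K − S): max(-54.46, 0) = 0, max(6.962, 0) = 6.962, max(36.54, 0) = 36.54
Node u (S = 87.75): V_u = e^(−0.12)·[0.6661·0.0000 + 0.3339·6.9625] = 2.0618
Node d (S = 42.25): V_d = e^(−0.12)·[0.6661·6.9625 + 0.3339·36.5375] = 14.9333
Node 0 (S = 65): V_0 = e^(−0.12)·[0.6661·2.0618 + 0.3339·14.9333] = 5.6403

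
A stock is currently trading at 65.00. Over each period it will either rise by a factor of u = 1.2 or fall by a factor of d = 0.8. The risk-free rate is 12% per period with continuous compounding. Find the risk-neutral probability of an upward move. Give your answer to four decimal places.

Risk-neutral probability p = (e^0.12 − 0.8)/(1.2 − 0.8) = 0.3275/0.4000 = 0.8187

p = 0.8187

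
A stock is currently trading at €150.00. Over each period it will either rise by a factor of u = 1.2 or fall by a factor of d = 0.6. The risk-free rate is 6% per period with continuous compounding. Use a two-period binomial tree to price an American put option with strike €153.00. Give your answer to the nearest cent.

€20.74

Risk-neutral probability p = (e^0.06 − 0.6)/(1.2 − 0.6) = 0.4618/0.6000 = 0.7697
Terminal stock prices: S_uu = 216, S_ud = 108, S_dd = 54
Terminal payoffs (K − S): max(-63, 0) = 0, max(45, 0) = 45, max(99, 0) = 99
Node u (S = 180): continuation = e^(−0.06)·[0.7697·0.0000 + 0.2303·45.0000] = 9.7588; exercise value = 0.0000 ≤ continuation, so V_u = 9.7588
Node d (S = 90): continuation = e^(−0.06)·[0.7697·45.0000 + 0.2303·99.0000] = 54.0900; exercise value = 63.0000 > continuation, so V_d = 63.0000 (exercise)
Node 0 (S = 150): continuation = e^(−0.06)·[0.7697·9.7588 + 0.2303·63.0000] = 20.7365; exercise value = 3.0000 ≤ continuation, so V_0 = 20.7365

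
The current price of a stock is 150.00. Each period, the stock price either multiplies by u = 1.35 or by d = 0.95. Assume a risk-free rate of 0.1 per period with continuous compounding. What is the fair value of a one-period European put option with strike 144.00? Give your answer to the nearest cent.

0.83

Risk-neutral probability p = (e^0.1 − 0.95)/(1.35 − 0.95) = 0.1552/0.4000 = 0.3879
Terminal stock prices: S_u = 202.5, S_d = 142.5
Terminal payoffs (K − S): max(-58.5, 0) = 0, max(1.5, 0) = 1.5
Node 0 (S = 150): V_0 = e^(−0.1)·[0.3879·0.0000 + 0.6121·1.5000] = 0.8307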